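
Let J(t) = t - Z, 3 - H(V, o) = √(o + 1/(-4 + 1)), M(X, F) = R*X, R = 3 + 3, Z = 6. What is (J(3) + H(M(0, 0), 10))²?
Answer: 29/3 ≈ 9.6667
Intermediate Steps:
R = 6
M(X, F) = 6*X
H(V, o) = 3 - √(-⅓ + o) (H(V, o) = 3 - √(o + 1/(-4 + 1)) = 3 - √(o + 1/(-3)) = 3 - √(o - ⅓) = 3 - √(-⅓ + o))
J(t) = -6 + t (J(t) = t - 1*6 = t - 6 = -6 + t)
(J(3) + H(M(0, 0), 10))² = ((-6 + 3) + (3 - √(-3 + 9*10)/3))² = (-3 + (3 - √(-3 + 90)/3))² = (-3 + (3 - √87/3))² = (-√87/3)² = 29/3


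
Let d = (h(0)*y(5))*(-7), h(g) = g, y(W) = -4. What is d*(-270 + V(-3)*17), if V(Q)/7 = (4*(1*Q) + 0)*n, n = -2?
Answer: 0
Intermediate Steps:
V(Q) = -56*Q (V(Q) = 7*((4*(1*Q) + 0)*(-2)) = 7*((4*Q + 0)*(-2)) = 7*((4*Q)*(-2)) = 7*(-8*Q) = -56*Q)
d = 0 (d = (0*(-4))*(-7) = 0*(-7) = 0)
d*(-270 + V(-3)*17) = 0*(-270 - 56*(-3)*17) = 0*(-270 + 168*17) = 0*(-270 + 2856) = 0*2586 = 0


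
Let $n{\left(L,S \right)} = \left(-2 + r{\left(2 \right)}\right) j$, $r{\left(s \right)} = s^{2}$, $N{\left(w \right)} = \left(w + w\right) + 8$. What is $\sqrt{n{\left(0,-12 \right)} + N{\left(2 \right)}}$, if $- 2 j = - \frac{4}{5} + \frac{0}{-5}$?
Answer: $\frac{8 \sqrt{5}}{5} \approx 3.5777$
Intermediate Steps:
$N{\left(w \right)} = 8 + 2 w$ ($N{\left(w \right)} = 2 w + 8 = 8 + 2 w$)
$j = \frac{2}{5}$ ($j = - \frac{- \frac{4}{5} + \frac{0}{-5}}{2} = - \frac{\left(-4\right) \frac{1}{5} + 0 \left(- \frac{1}{5}\right)}{2} = - \frac{- \frac{4}{5} + 0}{2} = \left(- \frac{1}{2}\right) \left(- \frac{4}{5}\right) = \frac{2}{5} \approx 0.4$)
$n{\left(L,S \right)} = \frac{4}{5}$ ($n{\left(L,S \right)} = \left(-2 + 2^{2}\right) \frac{2}{5} = \left(-2 + 4\right) \frac{2}{5} = 2 \cdot \frac{2}{5} = \frac{4}{5}$)
$\sqrt{n{\left(0,-12 \right)} + N{\left(2 \right)}} = \sqrt{\frac{4}{5} + \left(8 + 2 \cdot 2\right)} = \sqrt{\frac{4}{5} + \left(8 + 4\right)} = \sqrt{\frac{4}{5} + 12} = \sqrt{\frac{64}{5}} = \frac{8 \sqrt{5}}{5}$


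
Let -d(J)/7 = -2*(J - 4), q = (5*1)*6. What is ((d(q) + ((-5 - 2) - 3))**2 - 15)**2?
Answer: 15700340601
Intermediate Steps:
q = 30 (q = 5*6 = 30)
d(J) = -56 + 14*J (d(J) = -(-14)*(J - 4) = -(-14)*(-4 + J) = -7*(8 - 2*J) = -56 + 14*J)
((d(q) + ((-5 - 2) - 3))**2 - 15)**2 = (((-56 + 14*30) + ((-5 - 2) - 3))**2 - 15)**2 = (((-56 + 420) + (-7 - 3))**2 - 15)**2 = ((364 - 10)**2 - 15)**2 = (354**2 - 15)**2 = (125316 - 15)**2 = 125301**2 = 15700340601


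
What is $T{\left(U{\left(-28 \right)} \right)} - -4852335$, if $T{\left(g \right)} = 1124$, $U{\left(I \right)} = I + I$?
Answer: $4853459$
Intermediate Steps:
$U{\left(I \right)} = 2 I$
$T{\left(U{\left(-28 \right)} \right)} - -4852335 = 1124 - -4852335 = 1124 + 4852335 = 4853459$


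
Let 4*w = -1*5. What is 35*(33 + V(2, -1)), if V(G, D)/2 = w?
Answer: 2135/2 ≈ 1067.5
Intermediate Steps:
w = -5/4 (w = (-1*5)/4 = (¼)*(-5) = -5/4 ≈ -1.2500)
V(G, D) = -5/2 (V(G, D) = 2*(-5/4) = -5/2)
35*(33 + V(2, -1)) = 35*(33 - 5/2) = 35*(61/2) = 2135/2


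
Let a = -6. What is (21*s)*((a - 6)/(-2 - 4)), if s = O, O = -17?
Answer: -714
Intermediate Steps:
s = -17
(21*s)*((a - 6)/(-2 - 4)) = (21*(-17))*((-6 - 6)/(-2 - 4)) = -(-4284)/(-6) = -(-4284)*(-1)/6 = -357*2 = -714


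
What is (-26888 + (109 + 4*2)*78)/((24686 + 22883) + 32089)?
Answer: -8881/39829 ≈ -0.22298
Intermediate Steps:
(-26888 + (109 + 4*2)*78)/((24686 + 22883) + 32089) = (-26888 + (109 + 8)*78)/(47569 + 32089) = (-26888 + 117*78)/79658 = (-26888 + 9126)*(1/79658) = -17762*1/79658 = -8881/39829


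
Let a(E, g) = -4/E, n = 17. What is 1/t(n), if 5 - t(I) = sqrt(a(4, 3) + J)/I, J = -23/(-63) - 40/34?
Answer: 309519/1547983 + 102*I*sqrt(57715)/7739915 ≈ 0.19995 + 0.003166*I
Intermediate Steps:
J = -869/1071 (J = -23*(-1/63) - 40*1/34 = 23/63 - 20/17 = -869/1071 ≈ -0.81139)
t(I) = 5 - 2*I*sqrt(57715)/(357*I) (t(I) = 5 - sqrt(-4/4 - 869/1071)/I = 5 - sqrt(-4*1/4 - 869/1071)/I = 5 - sqrt(-1 - 869/1071)/I = 5 - sqrt(-1940/1071)/I = 5 - 2*I*sqrt(57715)/357/I = 5 - 2*I*sqrt(57715)/(357*I))
1/t(n) = 1/(5 - 2/357*I*sqrt(57715)/17) = 1/(5 - 2/357*I*sqrt(57715)*1/17) = 1/(5 - 2*I*sqrt(57715)/6069)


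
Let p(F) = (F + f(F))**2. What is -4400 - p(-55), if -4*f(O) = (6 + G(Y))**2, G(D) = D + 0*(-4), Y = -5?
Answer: -119241/16 ≈ -7452.6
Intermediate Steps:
G(D) = D (G(D) = D + 0 = D)
f(O) = -1/4 (f(O) = -(6 - 5)**2/4 = -1/4*1**2 = -1/4*1 = -1/4)
p(F) = (-1/4 + F)**2 (p(F) = (F - 1/4)**2 = (-1/4 + F)**2)
-4400 - p(-55) = -4400 - (-1 + 4*(-55))**2/16 = -4400 - (-1 - 220)**2/16 = -4400 - (-221)**2/16 = -4400 - 48841/16 = -119241/16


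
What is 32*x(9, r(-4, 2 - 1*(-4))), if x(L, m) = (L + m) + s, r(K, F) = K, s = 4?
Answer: 288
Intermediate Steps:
x(L, m) = 4 + L + m (x(L, m) = (L + m) + 4 = 4 + L + m)
32*x(9, r(-4, 2 - 1*(-4))) = 32*(4 + 9 - 4) = 32*9 = 288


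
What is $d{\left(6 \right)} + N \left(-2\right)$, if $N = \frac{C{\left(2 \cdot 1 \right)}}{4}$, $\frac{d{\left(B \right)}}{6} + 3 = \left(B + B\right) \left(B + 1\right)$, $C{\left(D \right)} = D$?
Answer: $485$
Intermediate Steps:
$d{\left(B \right)} = -18 + 12 B \left(1 + B\right)$ ($d{\left(B \right)} = -18 + 6 \left(B + B\right) \left(B + 1\right) = -18 + 6 \cdot 2 B \left(1 + B\right) = -18 + 12 B \left(1 + B\right)$)
$N = \frac{1}{2}$ ($N = \frac{2 \cdot 1}{4} = 2 \cdot \frac{1}{4} = \frac{1}{2} \approx 0.5$)
$d{\left(6 \right)} + N \left(-2\right) = \left(-18 + 12 \cdot 6 + 12 \cdot 6^{2}\right) + \frac{1}{2} \left(-2\right) = \left(-18 + 72 + 12 \cdot 36\right) - 1 = \left(-18 + 72 + 432\right) - 1 = 486 - 1 = 485$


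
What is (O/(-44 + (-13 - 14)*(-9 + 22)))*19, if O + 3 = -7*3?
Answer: 456/395 ≈ 1.1544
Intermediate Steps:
O = -24 (O = -3 - 7*3 = -3 - 21 = -24)
(O/(-44 + (-13 - 14)*(-9 + 22)))*19 = -24/(-44 + (-13 - 14)*(-9 + 22))*19 = -24/(-44 - 27*13)*19 = -24/(-44 - 351)*19 = -24/(-395)*19 = -24*(-1/395)*19 = (24/395)*19 = 456/395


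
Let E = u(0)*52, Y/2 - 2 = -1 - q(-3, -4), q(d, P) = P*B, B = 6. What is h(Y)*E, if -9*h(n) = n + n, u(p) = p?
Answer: 0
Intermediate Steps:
q(d, P) = 6*P (q(d, P) = P*6 = 6*P)
Y = 50 (Y = 4 + 2*(-1 - 6*(-4)) = 4 + 2*(-1 - 1*(-24)) = 4 + 2*(-1 + 24) = 4 + 2*23 = 4 + 46 = 50)
h(n) = -2*n/9 (h(n) = -(n + n)/9 = -2*n/9)
E = 0 (E = 0*52 = 0)
h(Y)*E = -2/9*50*0 = -100/9*0 = 0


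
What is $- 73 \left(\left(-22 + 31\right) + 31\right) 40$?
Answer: $-116800$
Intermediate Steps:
$- 73 \left(\left(-22 + 31\right) + 31\right) 40 = - 73 \left(9 + 31\right) 40 = \left(-73\right) 40 \cdot 40 = \left(-2920\right) 40 = -116800$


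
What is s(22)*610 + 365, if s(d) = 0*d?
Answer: 365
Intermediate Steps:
s(d) = 0
s(22)*610 + 365 = 0*610 + 365 = 0 + 365 = 365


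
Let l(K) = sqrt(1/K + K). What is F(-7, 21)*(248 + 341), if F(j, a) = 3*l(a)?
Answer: 589*sqrt(9282)/7 ≈ 8106.6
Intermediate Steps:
l(K) = sqrt(K + 1/K)
F(j, a) = 3*sqrt(a + 1/a)
F(-7, 21)*(248 + 341) = (3*sqrt(21 + 1/21))*(248 + 341) = (3*sqrt(21 + 1/21))*589 = (3*sqrt(442/21))*589 = (3*(sqrt(9282)/21))*589 = (sqrt(9282)/7)*589 = 589*sqrt(9282)/7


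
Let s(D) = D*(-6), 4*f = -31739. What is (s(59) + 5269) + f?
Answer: -12079/4 ≈ -3019.8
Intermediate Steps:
f = -31739/4 (f = (¼)*(-31739) = -31739/4 ≈ -7934.8)
s(D) = -6*D
(s(59) + 5269) + f = (-6*59 + 5269) - 31739/4 = (-354 + 5269) - 31739/4 = 4915 - 31739/4 = -12079/4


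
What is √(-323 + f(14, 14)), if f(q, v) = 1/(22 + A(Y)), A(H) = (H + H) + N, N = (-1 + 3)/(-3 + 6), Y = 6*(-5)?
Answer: 11*I*√2093/28 ≈ 17.973*I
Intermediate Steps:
Y = -30
N = ⅔ (N = 2/3 = 2*(⅓) = ⅔ ≈ 0.66667)
A(H) = ⅔ + 2*H (A(H) = (H + H) + ⅔ = 2*H + ⅔ = ⅔ + 2*H)
f(q, v) = -3/112 (f(q, v) = 1/(22 + (⅔ + 2*(-30))) = 1/(22 + (⅔ - 60)) = 1/(22 - 178/3) = 1/(-112/3) = -3/112)
√(-323 + f(14, 14)) = √(-323 - 3/112) = √(-36179/112) = 11*I*√2093/28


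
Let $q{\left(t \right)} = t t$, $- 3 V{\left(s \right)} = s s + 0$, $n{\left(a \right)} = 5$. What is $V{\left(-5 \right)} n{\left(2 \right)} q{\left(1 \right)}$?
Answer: $- \frac{125}{3} \approx -41.667$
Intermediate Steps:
$V{\left(s \right)} = - \frac{s^{2}}{3}$ ($V{\left(s \right)} = - \frac{s s + 0}{3} = - \frac{s^{2} + 0}{3} = - \frac{s^{2}}{3}$)
$q{\left(t \right)} = t^{2}$
$V{\left(-5 \right)} n{\left(2 \right)} q{\left(1 \right)} = - \frac{\left(-5\right)^{2}}{3} \cdot 5 \cdot 1^{2} = \left(- \frac{1}{3}\right) 25 \cdot 5 \cdot 1 = \left(- \frac{25}{3}\right) 5 \cdot 1 = \left(- \frac{125}{3}\right) 1 = - \frac{125}{3}$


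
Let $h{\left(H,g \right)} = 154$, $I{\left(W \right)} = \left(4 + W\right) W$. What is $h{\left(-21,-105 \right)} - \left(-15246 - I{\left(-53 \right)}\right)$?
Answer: $17997$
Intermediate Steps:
$I{\left(W \right)} = W \left(4 + W\right)$
$h{\left(-21,-105 \right)} - \left(-15246 - I{\left(-53 \right)}\right) = 154 - \left(-15246 - - 53 \left(4 - 53\right)\right) = 154 - \left(-15246 - \left(-53\right) \left(-49\right)\right) = 154 - \left(-15246 - 2597\right) = 154 - -17843 = 154 + 17843 = 17997$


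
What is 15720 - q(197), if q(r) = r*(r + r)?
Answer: -61898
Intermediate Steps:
q(r) = 2*r**2 (q(r) = r*(2*r) = 2*r**2)
15720 - q(197) = 15720 - 2*197**2 = 15720 - 2*38809 = 15720 - 1*77618 = 15720 - 77618 = -61898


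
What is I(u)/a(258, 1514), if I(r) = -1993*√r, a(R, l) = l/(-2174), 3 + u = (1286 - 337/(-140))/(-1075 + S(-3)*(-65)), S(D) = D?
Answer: 2166391*I*√42348229/2331560 ≈ 6046.6*I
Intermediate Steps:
u = -549977/123200 (u = -3 + (1286 - 337/(-140))/(-1075 - 3*(-65)) = -3 + (1286 - 337*(-1/140))/(-1075 + 195) = -3 + (1286 + 337/140)/(-880) = -3 + (180377/140)*(-1/880) = -3 - 180377/123200 = -549977/123200 ≈ -4.4641)
a(R, l) = -l/2174 (a(R, l) = l*(-1/2174) = -l/2174)
I(u)/a(258, 1514) = (-1993*I*√42348229/3080)/((-1/2174*1514)) = (-1993*I*√42348229/3080)/(-757/1087) = -1993*I*√42348229/3080*(-1087/757) = 2166391*I*√42348229/2331560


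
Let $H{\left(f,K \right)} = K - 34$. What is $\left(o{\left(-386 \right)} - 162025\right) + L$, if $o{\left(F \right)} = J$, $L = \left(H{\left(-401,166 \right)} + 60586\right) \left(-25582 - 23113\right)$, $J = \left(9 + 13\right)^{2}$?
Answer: $-2956824551$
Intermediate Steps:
$H{\left(f,K \right)} = -34 + K$
$J = 484$ ($J = 22^{2} = 484$)
$L = -2956663010$ ($L = \left(\left(-34 + 166\right) + 60586\right) \left(-25582 - 23113\right) = \left(132 + 60586\right) \left(-48695\right) = 60718 \left(-48695\right) = -2956663010$)
$o{\left(F \right)} = 484$
$\left(o{\left(-386 \right)} - 162025\right) + L = \left(484 - 162025\right) - 2956663010 = -161541 - 2956663010 = -2956824551$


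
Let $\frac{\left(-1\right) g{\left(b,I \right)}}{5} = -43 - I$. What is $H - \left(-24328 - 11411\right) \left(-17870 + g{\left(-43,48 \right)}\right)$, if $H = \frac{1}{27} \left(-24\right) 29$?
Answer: $- \frac{5601552397}{9} \approx -6.2239 \cdot 10^{8}$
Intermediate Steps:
$g{\left(b,I \right)} = 215 + 5 I$ ($g{\left(b,I \right)} = - 5 \left(-43 - I\right) = 215 + 5 I$)
$H = - \frac{232}{9}$ ($H = \frac{1}{27} \left(-24\right) 29 = \left(- \frac{8}{9}\right) 29 = - \frac{232}{9} \approx -25.778$)
$H - \left(-24328 - 11411\right) \left(-17870 + g{\left(-43,48 \right)}\right) = - \frac{232}{9} - \left(-24328 - 11411\right) \left(-17870 + \left(215 + 5 \cdot 48\right)\right) = - \frac{232}{9} - - 35739 \left(-17870 + \left(215 + 240\right)\right) = - \frac{232}{9} - - 35739 \left(-17870 + 455\right) = - \frac{232}{9} - \left(-35739\right) \left(-17415\right) = - \frac{232}{9} - 622394685 = - \frac{5601552397}{9}$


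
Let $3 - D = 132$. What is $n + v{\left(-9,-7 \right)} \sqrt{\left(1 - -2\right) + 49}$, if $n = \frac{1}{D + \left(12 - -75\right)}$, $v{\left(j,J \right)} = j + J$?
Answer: $- \frac{1}{42} - 32 \sqrt{13} \approx -115.4$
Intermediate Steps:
$D = -129$ ($D = 3 - 132 = -129$)
$v{\left(j,J \right)} = J + j$
$n = - \frac{1}{42}$ ($n = \frac{1}{-129 + \left(12 - -75\right)} = \frac{1}{-129 + \left(12 + 75\right)} = \frac{1}{-129 + 87} = \frac{1}{-42} = - \frac{1}{42} \approx -0.02381$)
$n + v{\left(-9,-7 \right)} \sqrt{\left(1 - -2\right) + 49} = - \frac{1}{42} + \left(-7 - 9\right) \sqrt{\left(1 - -2\right) + 49} = - \frac{1}{42} - 16 \sqrt{\left(1 + 2\right) + 49} = - \frac{1}{42} - 16 \sqrt{3 + 49} = - \frac{1}{42} - 16 \sqrt{52} = - \frac{1}{42} - 16 \cdot 2 \sqrt{13} = - \frac{1}{42} - 32 \sqrt{13}$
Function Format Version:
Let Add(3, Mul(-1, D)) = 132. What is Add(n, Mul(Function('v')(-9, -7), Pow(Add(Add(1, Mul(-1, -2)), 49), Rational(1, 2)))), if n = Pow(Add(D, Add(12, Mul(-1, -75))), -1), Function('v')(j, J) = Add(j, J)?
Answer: Add(Rational(-1, 42), Mul(-32, Pow(13, Rational(1, 2)))) ≈ -115.40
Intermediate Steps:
D = -129 (D = Add(3, Mul(-1, 132)) = Add(3, -132) = -129)
Function('v')(j, J) = Add(J, j)
n = Rational(-1, 42) (n = Pow(Add(-129, Add(12, Mul(-1, -75))), -1) = Pow(Add(-129, Add(12, 75)), -1) = Pow(Add(-129, 87), -1) = Pow(-42, -1) = Rational(-1, 42) ≈ -0.023810)
Add(n, Mul(Function('v')(-9, -7), Pow(Add(Add(1, Mul(-1, -2)), 49), Rational(1, 2)))) = Add(Rational(-1, 42), Mul(Add(-7, -9), Pow(Add(Add(1, Mul(-1, -2)), 49), Rational(1, 2)))) = Add(Rational(-1, 42), Mul(-16, Pow(Add(Add(1, 2), 49), Rational(1, 2)))) = Add(Rational(-1, 42), Mul(-16, Pow(Add(3, 49), Rational(1, 2)))) = Add(Rational(-1, 42), Mul(-16, Pow(52, Rational(1, 2)))) = Add(Rational(-1, 42), Mul(-16, Mul(2, Pow(13, Rational(1, 2))))) = Add(Rational(-1, 42), Mul(-32, Pow(13, Rational(1, 2))))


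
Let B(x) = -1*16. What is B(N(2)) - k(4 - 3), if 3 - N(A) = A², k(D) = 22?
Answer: -38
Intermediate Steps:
N(A) = 3 - A²
B(x) = -16
B(N(2)) - k(4 - 3) = -16 - 1*22 = -16 - 22 = -38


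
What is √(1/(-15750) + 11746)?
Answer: √12949964930/1050 ≈ 108.38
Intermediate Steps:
√(1/(-15750) + 11746) = √(-1/15750 + 11746) = √(184999499/15750) = √12949964930/1050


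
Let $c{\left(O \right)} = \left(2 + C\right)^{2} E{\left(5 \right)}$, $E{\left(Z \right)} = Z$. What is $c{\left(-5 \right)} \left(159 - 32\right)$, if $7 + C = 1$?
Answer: $10160$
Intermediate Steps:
$C = -6$ ($C = -7 + 1 = -6$)
$c{\left(O \right)} = 80$ ($c{\left(O \right)} = \left(2 - 6\right)^{2} \cdot 5 = \left(-4\right)^{2} \cdot 5 = 16 \cdot 5 = 80$)
$c{\left(-5 \right)} \left(159 - 32\right) = 80 \left(159 - 32\right) = 80 \cdot 127 = 10160$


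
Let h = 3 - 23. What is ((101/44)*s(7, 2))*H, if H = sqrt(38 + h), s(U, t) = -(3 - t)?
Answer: -303*sqrt(2)/44 ≈ -9.7388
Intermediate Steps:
h = -20
s(U, t) = -3 + t
H = 3*sqrt(2) (H = sqrt(38 - 20) = sqrt(18) = 3*sqrt(2) ≈ 4.2426)
((101/44)*s(7, 2))*H = ((101/44)*(-3 + 2))*(3*sqrt(2)) = ((101*(1/44))*(-1))*(3*sqrt(2)) = ((101/44)*(-1))*(3*sqrt(2)) = -303*sqrt(2)/44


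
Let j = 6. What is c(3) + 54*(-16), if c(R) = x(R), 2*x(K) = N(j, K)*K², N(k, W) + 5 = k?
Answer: -1719/2 ≈ -859.50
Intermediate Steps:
N(k, W) = -5 + k
x(K) = K²/2 (x(K) = ((-5 + 6)*K²)/2 = (1*K²)/2 = K²/2)
c(R) = R²/2
c(3) + 54*(-16) = (½)*3² + 54*(-16) = (½)*9 - 864 = 9/2 - 864 = -1719/2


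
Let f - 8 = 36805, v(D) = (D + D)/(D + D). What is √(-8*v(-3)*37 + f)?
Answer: 53*√13 ≈ 191.09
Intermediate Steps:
v(D) = 1 (v(D) = (2*D)/((2*D)) = (2*D)*(1/(2*D)) = 1)
f = 36813 (f = 8 + 36805 = 36813)
√(-8*v(-3)*37 + f) = √(-8*1*37 + 36813) = √(-8*37 + 36813) = √(-296 + 36813) = √36517 = 53*√13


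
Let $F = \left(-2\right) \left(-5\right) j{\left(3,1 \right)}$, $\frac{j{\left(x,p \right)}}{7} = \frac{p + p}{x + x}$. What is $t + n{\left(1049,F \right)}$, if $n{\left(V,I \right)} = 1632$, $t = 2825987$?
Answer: $2827619$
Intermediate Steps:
$j{\left(x,p \right)} = \frac{7 p}{x}$ ($j{\left(x,p \right)} = 7 \frac{p + p}{x + x} = 7 \frac{2 p}{2 x} = 7 \cdot 2 p \frac{1}{2 x} = 7 \frac{p}{x} = \frac{7 p}{x}$)
$F = \frac{70}{3}$ ($F = \left(-2\right) \left(-5\right) 7 \cdot 1 \cdot \frac{1}{3} = 10 \cdot 7 \cdot 1 \cdot \frac{1}{3} = 10 \cdot \frac{7}{3} = \frac{70}{3} \approx 23.333$)
$t + n{\left(1049,F \right)} = 2825987 + 1632 = 2827619$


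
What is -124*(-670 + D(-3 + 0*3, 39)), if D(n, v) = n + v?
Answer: 78616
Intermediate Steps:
-124*(-670 + D(-3 + 0*3, 39)) = -124*(-670 + ((-3 + 0*3) + 39)) = -124*(-670 + ((-3 + 0) + 39)) = -124*(-670 + (-3 + 39)) = -124*(-670 + 36) = -124*(-634) = 78616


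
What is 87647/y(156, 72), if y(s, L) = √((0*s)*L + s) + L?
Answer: 525882/419 - 87647*√39/2514 ≈ 1037.4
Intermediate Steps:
y(s, L) = L + √s (y(s, L) = √(0*L + s) + L = √(0 + s) + L = √s + L = L + √s)
87647/y(156, 72) = 87647/(72 + √156) = 87647/(72 + 2*√39)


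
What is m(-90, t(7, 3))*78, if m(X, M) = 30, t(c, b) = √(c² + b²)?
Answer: 2340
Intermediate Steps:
t(c, b) = √(b² + c²)
m(-90, t(7, 3))*78 = 30*78 = 2340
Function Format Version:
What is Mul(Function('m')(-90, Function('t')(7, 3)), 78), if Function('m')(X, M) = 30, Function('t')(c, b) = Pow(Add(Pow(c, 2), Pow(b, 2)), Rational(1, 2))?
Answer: 2340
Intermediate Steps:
Function('t')(c, b) = Pow(Add(Pow(b, 2), Pow(c, 2)), Rational(1, 2))
Mul(Function('m')(-90, Function('t')(7, 3)), 78) = Mul(30, 78) = 2340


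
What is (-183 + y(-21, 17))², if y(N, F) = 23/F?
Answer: 9535744/289 ≈ 32996.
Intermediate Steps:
(-183 + y(-21, 17))² = (-183 + 23/17)² = (-3088/17)² = 9535744/289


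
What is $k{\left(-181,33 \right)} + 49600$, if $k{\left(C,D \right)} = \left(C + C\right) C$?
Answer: $115122$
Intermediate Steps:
$k{\left(C,D \right)} = 2 C^{2}$ ($k{\left(C,D \right)} = 2 C C = 2 C^{2}$)
$k{\left(-181,33 \right)} + 49600 = 2 \left(-181\right)^{2} + 49600 = 2 \cdot 32761 + 49600 = 65522 + 49600 = 115122$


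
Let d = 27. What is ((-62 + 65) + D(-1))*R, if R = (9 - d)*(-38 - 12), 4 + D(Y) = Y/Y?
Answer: 0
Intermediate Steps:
D(Y) = -3 (D(Y) = -4 + Y/Y = -4 + 1 = -3)
R = 900 (R = (9 - 1*27)*(-38 - 12) = (9 - 27)*(-50) = -18*(-50) = 900)
((-62 + 65) + D(-1))*R = ((-62 + 65) - 3)*900 = (3 - 3)*900 = 0*900 = 0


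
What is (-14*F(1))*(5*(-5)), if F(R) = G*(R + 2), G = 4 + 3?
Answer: 7350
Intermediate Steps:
G = 7
F(R) = 14 + 7*R (F(R) = 7*(R + 2) = 7*(2 + R) = 14 + 7*R)
(-14*F(1))*(5*(-5)) = (-14*(14 + 7*1))*(5*(-5)) = -14*(14 + 7)*(-25) = -14*21*(-25) = -294*(-25) = 7350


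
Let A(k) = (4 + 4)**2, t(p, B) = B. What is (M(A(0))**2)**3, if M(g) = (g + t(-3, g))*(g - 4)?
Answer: 205195258022068224000000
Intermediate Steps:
A(k) = 64 (A(k) = 8**2 = 64)
M(g) = 2*g*(-4 + g) (M(g) = (g + g)*(g - 4) = (2*g)*(-4 + g) = 2*g*(-4 + g))
(M(A(0))**2)**3 = ((2*64*(-4 + 64))**2)**3 = ((2*64*60)**2)**3 = (7680**2)**3 = 58982400**3 = 205195258022068224000000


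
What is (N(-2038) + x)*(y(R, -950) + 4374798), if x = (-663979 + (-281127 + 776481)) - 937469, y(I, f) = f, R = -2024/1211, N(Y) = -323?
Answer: -4839299782616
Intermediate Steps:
R = -2024/1211 (R = -2024*1/1211 = -2024/1211 ≈ -1.6713)
x = -1106094 (x = (-663979 + 495354) - 937469 = -168625 - 937469 = -1106094)
(N(-2038) + x)*(y(R, -950) + 4374798) = (-323 - 1106094)*(-950 + 4374798) = -1106417*4373848 = -4839299782616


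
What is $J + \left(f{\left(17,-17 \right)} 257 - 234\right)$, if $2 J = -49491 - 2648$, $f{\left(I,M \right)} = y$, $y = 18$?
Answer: $- \frac{43355}{2} \approx -21678.0$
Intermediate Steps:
$f{\left(I,M \right)} = 18$
$J = - \frac{52139}{2}$ ($J = \frac{-49491 - 2648}{2} = \frac{1}{2} \left(-52139\right) = - \frac{52139}{2} \approx -26070.0$)
$J + \left(f{\left(17,-17 \right)} 257 - 234\right) = - \frac{52139}{2} + \left(18 \cdot 257 - 234\right) = - \frac{52139}{2} + \left(4626 - 234\right) = - \frac{52139}{2} + 4392 = - \frac{43355}{2}$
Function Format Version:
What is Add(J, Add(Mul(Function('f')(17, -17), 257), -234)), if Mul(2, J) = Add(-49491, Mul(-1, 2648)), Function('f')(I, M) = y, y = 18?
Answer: Rational(-43355, 2) ≈ -21678.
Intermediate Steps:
Function('f')(I, M) = 18
J = Rational(-52139, 2) (J = Mul(Rational(1, 2), Add(-49491, Mul(-1, 2648))) = Mul(Rational(1, 2), Add(-49491, -2648)) = Mul(Rational(1, 2), -52139) = Rational(-52139, 2) ≈ -26070.)
Add(J, Add(Mul(Function('f')(17, -17), 257), -234)) = Add(Rational(-52139, 2), Add(Mul(18, 257), -234)) = Add(Rational(-52139, 2), Add(4626, -234)) = Add(Rational(-52139, 2), 4392) = Rational(-43355, 2)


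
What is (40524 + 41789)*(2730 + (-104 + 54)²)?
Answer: 430496990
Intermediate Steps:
(40524 + 41789)*(2730 + (-104 + 54)²) = 82313*(2730 + (-50)²) = 82313*(2730 + 2500) = 82313*5230 = 430496990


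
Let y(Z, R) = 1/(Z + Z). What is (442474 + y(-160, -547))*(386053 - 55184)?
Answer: 46848297239051/320 ≈ 1.4640e+11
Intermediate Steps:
y(Z, R) = 1/(2*Z)
(442474 + y(-160, -547))*(386053 - 55184) = (442474 + (½)/(-160))*(386053 - 55184) = (442474 + (½)*(-1/160))*330869 = (442474 - 1/320)*330869 = (141591679/320)*330869 = 46848297239051/320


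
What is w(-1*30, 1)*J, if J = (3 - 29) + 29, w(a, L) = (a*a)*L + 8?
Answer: 2724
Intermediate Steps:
w(a, L) = 8 + L*a² (w(a, L) = a²*L + 8 = L*a² + 8 = 8 + L*a²)
J = 3 (J = -26 + 29 = 3)
w(-1*30, 1)*J = (8 + 1*(-1*30)²)*3 = (8 + 1*(-30)²)*3 = (8 + 1*900)*3 = (8 + 900)*3 = 908*3 = 2724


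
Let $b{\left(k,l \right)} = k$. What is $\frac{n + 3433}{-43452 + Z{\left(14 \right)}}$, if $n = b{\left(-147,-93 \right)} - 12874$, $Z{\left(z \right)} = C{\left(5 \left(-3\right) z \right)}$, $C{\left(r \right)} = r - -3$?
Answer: $\frac{3196}{14553} \approx 0.21961$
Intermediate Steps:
$C{\left(r \right)} = 3 + r$ ($C{\left(r \right)} = r + 3 = 3 + r$)
$Z{\left(z \right)} = 3 - 15 z$ ($Z{\left(z \right)} = 3 + 5 \left(-3\right) z = 3 - 15 z$)
$n = -13021$ ($n = -147 - 12874 = -13021$)
$\frac{n + 3433}{-43452 + Z{\left(14 \right)}} = \frac{-13021 + 3433}{-43452 + \left(3 - 210\right)} = - \frac{9588}{-43452 + \left(3 - 210\right)} = - \frac{9588}{-43452 - 207} = - \frac{9588}{-43659} = \left(-9588\right) \left(- \frac{1}{43659}\right) = \frac{3196}{14553}$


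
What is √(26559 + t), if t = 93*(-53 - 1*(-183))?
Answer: √38649 ≈ 196.59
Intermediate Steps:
t = 12090 (t = 93*(-53 + 183) = 93*130 = 12090)
√(26559 + t) = √(26559 + 12090) = √38649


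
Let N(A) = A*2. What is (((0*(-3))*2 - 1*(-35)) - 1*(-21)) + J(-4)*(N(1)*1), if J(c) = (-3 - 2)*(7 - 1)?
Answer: -4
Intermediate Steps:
N(A) = 2*A
J(c) = -30 (J(c) = -5*6 = -30)
(((0*(-3))*2 - 1*(-35)) - 1*(-21)) + J(-4)*(N(1)*1) = (((0*(-3))*2 - 1*(-35)) - 1*(-21)) - 30*2*1 = ((0*2 + 35) + 21) - 60 = ((0 + 35) + 21) - 30*2 = (35 + 21) - 60 = 56 - 60 = -4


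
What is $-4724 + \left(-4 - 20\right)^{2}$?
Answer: $-4148$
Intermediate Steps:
$-4724 + \left(-4 - 20\right)^{2} = -4724 + \left(-24\right)^{2} = -4724 + 576 = -4148$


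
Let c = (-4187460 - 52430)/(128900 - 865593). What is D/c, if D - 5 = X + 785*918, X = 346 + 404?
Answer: 106287855961/847978 ≈ 1.2534e+5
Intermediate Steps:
c = 4239890/736693 (c = -4239890/(-736693) = -4239890*(-1/736693) = 4239890/736693 ≈ 5.7553)
X = 750
D = 721385 (D = 5 + (750 + 785*918) = 5 + (750 + 720630) = 5 + 721380 = 721385)
D/c = 721385/(4239890/736693) = 721385*(736693/4239890) = 106287855961/847978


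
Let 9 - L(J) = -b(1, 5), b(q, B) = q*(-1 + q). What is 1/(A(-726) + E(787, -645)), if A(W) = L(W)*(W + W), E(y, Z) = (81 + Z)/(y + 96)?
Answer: -883/11539608 ≈ -7.6519e-5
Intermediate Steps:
E(y, Z) = (81 + Z)/(96 + y)
L(J) = 9 (L(J) = 9 - (-1)*1*(-1 + 1) = 9 - (-1)*1*0 = 9 - (-1)*0 = 9 - 1*0 = 9 + 0 = 9)
A(W) = 18*W (A(W) = 9*(W + W) = 9*(2*W) = 18*W)
1/(A(-726) + E(787, -645)) = 1/(18*(-726) + (81 - 645)/(96 + 787)) = 1/(-13068 - 564/883) = 1/(-11539608/883) = -883/11539608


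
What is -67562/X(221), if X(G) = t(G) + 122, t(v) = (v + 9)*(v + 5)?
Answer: -33781/26051 ≈ -1.2967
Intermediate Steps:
t(v) = (5 + v)*(9 + v) (t(v) = (9 + v)*(5 + v) = (5 + v)*(9 + v))
X(G) = 167 + G² + 14*G (X(G) = (45 + G² + 14*G) + 122 = 167 + G² + 14*G)
-67562/X(221) = -67562/(167 + 221² + 14*221) = -67562/(167 + 48841 + 3094) = -67562/52102 = -67562*1/52102 = -33781/26051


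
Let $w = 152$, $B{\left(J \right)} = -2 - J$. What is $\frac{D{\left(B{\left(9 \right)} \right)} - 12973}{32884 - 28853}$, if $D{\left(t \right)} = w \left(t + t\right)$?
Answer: $- \frac{16317}{4031} \approx -4.0479$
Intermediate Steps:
$D{\left(t \right)} = 304 t$ ($D{\left(t \right)} = 152 \left(t + t\right) = 152 \cdot 2 t = 304 t$)
$\frac{D{\left(B{\left(9 \right)} \right)} - 12973}{32884 - 28853} = \frac{304 \left(-2 - 9\right) - 12973}{32884 - 28853} = \frac{304 \left(-2 - 9\right) - 12973}{4031} = \left(304 \left(-11\right) - 12973\right) \frac{1}{4031} = \left(-3344 - 12973\right) \frac{1}{4031} = \left(-16317\right) \frac{1}{4031} = - \frac{16317}{4031}$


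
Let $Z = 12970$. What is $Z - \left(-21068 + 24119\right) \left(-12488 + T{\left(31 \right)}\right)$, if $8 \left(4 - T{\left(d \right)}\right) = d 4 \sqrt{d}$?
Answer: $38101654 + \frac{94581 \sqrt{31}}{2} \approx 3.8365 \cdot 10^{7}$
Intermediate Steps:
$T{\left(d \right)} = 4 - \frac{d^{\frac{3}{2}}}{2}$ ($T{\left(d \right)} = 4 - \frac{d 4 \sqrt{d}}{8} = 4 - \frac{4 d \sqrt{d}}{8} = 4 - \frac{4 d^{\frac{3}{2}}}{8} = 4 - \frac{d^{\frac{3}{2}}}{2}$)
$Z - \left(-21068 + 24119\right) \left(-12488 + T{\left(31 \right)}\right) = 12970 - \left(-21068 + 24119\right) \left(-12488 + \left(4 - \frac{31^{\frac{3}{2}}}{2}\right)\right) = 12970 - 3051 \left(-12488 + \left(4 - \frac{31 \sqrt{31}}{2}\right)\right) = 12970 - 3051 \left(-12484 - \frac{31 \sqrt{31}}{2}\right) = 12970 - \left(-38088684 - \frac{94581 \sqrt{31}}{2}\right) = 12970 + \left(38088684 + \frac{94581 \sqrt{31}}{2}\right) = 38101654 + \frac{94581 \sqrt{31}}{2}$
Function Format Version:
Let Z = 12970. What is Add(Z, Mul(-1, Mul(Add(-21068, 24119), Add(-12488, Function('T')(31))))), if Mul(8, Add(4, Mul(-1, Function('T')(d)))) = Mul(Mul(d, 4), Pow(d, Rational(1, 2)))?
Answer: Add(38101654, Mul(Rational(94581, 2), Pow(31, Rational(1, 2)))) ≈ 3.8365e+7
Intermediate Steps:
Function('T')(d) = Add(4, Mul(Rational(-1, 2), Pow(d, Rational(3, 2)))) (Function('T')(d) = Add(4, Mul(Rational(-1, 8), Mul(Mul(d, 4), Pow(d, Rational(1, 2))))) = Add(4, Mul(Rational(-1, 8), Mul(Mul(4, d), Pow(d, Rational(1, 2))))) = Add(4, Mul(Rational(-1, 8), Mul(4, Pow(d, Rational(3, 2))))) = Add(4, Mul(Rational(-1, 2), Pow(d, Rational(3, 2)))))
Add(Z, Mul(-1, Mul(Add(-21068, 24119), Add(-12488, Function('T')(31))))) = Add(12970, Mul(-1, Mul(Add(-21068, 24119), Add(-12488, Add(4, Mul(Rational(-1, 2), Pow(31, Rational(3, 2)))))))) = Add(12970, Mul(-1, Mul(3051, Add(-12488, Add(4, Mul(Rational(-1, 2), Mul(31, Pow(31, Rational(1, 2))))))))) = Add(12970, Mul(-1, Mul(3051, Add(-12488, Add(4, Mul(Rational(-31, 2), Pow(31, Rational(1, 2)))))))) = Add(12970, Mul(-1, Mul(3051, Add(-12484, Mul(Rational(-31, 2), Pow(31, Rational(1, 2))))))) = Add(12970, Mul(-1, Add(-38088684, Mul(Rational(-94581, 2), Pow(31, Rational(1, 2)))))) = Add(12970, Add(38088684, Mul(Rational(94581, 2), Pow(31, Rational(1, 2))))) = Add(38101654, Mul(Rational(94581, 2), Pow(31, Rational(1, 2))))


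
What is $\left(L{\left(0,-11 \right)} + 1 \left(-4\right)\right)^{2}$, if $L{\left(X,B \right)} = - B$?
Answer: $49$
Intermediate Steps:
$\left(L{\left(0,-11 \right)} + 1 \left(-4\right)\right)^{2} = \left(\left(-1\right) \left(-11\right) + 1 \left(-4\right)\right)^{2} = \left(11 - 4\right)^{2} = 7^{2} = 49$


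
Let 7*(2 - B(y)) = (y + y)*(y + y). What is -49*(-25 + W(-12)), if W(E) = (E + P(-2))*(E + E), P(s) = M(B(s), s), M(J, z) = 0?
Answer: -12887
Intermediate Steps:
B(y) = 2 - 4*y**2/7 (B(y) = 2 - (y + y)*(y + y)/7 = 2 - 2*y*2*y/7 = 2 - 4*y**2/7)
P(s) = 0
W(E) = 2*E**2 (W(E) = (E + 0)*(E + E) = E*(2*E) = 2*E**2)
-49*(-25 + W(-12)) = -49*(-25 + 2*(-12)**2) = -49*(-25 + 2*144) = -49*(-25 + 288) = -49*263 = -1*12887 = -12887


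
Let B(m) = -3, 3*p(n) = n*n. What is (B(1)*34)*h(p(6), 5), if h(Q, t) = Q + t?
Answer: -1734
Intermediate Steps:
p(n) = n²/3 (p(n) = (n*n)/3 = n²/3)
(B(1)*34)*h(p(6), 5) = (-3*34)*((⅓)*6² + 5) = -102*((⅓)*36 + 5) = -102*(12 + 5) = -102*17 = -1734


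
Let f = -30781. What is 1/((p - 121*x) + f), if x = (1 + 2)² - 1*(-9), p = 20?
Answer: -1/32939 ≈ -3.0359e-5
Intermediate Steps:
x = 18 (x = 3² + 9 = 9 + 9 = 18)
1/((p - 121*x) + f) = 1/((20 - 121*18) - 30781) = 1/((20 - 2178) - 30781) = 1/(-2158 - 30781) = 1/(-32939) = -1/32939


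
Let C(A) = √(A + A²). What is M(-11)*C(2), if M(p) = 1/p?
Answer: -√6/11 ≈ -0.22268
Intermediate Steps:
M(-11)*C(2) = √(2*(1 + 2))/(-11) = -√6/11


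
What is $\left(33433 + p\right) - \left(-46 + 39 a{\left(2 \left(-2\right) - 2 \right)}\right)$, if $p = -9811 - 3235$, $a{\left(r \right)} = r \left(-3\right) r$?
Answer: $24645$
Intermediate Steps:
$a{\left(r \right)} = - 3 r^{2}$ ($a{\left(r \right)} = - 3 r r = - 3 r^{2}$)
$p = -13046$
$\left(33433 + p\right) - \left(-46 + 39 a{\left(2 \left(-2\right) - 2 \right)}\right) = \left(33433 - 13046\right) - \left(-46 + 39 \left(- 3 \left(2 \left(-2\right) - 2\right)^{2}\right)\right) = 20387 - \left(-46 + 39 \left(- 3 \left(-4 - 2\right)^{2}\right)\right) = 20387 - \left(-46 + 39 \left(- 3 \left(-6\right)^{2}\right)\right) = 20387 - \left(-46 + 39 \left(\left(-3\right) 36\right)\right) = 20387 + \left(\left(-39\right) \left(-108\right) + 46\right) = 20387 + \left(4212 + 46\right) = 20387 + 4258 = 24645$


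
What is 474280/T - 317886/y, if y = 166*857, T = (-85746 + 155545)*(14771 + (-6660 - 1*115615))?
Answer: -149086228298501/66717958926022 ≈ -2.2346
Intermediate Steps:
T = -7503671696 (T = 69799*(14771 + (-6660 - 115615)) = 69799*(14771 - 122275) = 69799*(-107504) = -7503671696)
y = 142262
474280/T - 317886/y = 474280/(-7503671696) - 317886/142262 = 474280*(-1/7503671696) - 317886*1/142262 = -59285/937958962 - 158943/71131 = -149086228298501/66717958926022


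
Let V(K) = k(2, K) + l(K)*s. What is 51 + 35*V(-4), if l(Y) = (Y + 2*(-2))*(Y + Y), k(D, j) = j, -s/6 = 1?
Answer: -13529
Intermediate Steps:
s = -6 (s = -6*1 = -6)
l(Y) = 2*Y*(-4 + Y) (l(Y) = (Y - 4)*(2*Y) = (-4 + Y)*(2*Y) = 2*Y*(-4 + Y))
V(K) = K - 12*K*(-4 + K) (V(K) = K + (2*K*(-4 + K))*(-6) = K - 12*K*(-4 + K))
51 + 35*V(-4) = 51 + 35*(-4*(49 - 12*(-4))) = 51 + 35*(-4*(49 + 48)) = 51 + 35*(-4*97) = 51 + 35*(-388) = 51 - 13580 = -13529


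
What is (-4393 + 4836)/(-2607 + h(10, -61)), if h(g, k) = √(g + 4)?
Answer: -1154901/6796435 - 443*√14/6796435 ≈ -0.17017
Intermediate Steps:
h(g, k) = √(4 + g)
(-4393 + 4836)/(-2607 + h(10, -61)) = (-4393 + 4836)/(-2607 + √(4 + 10)) = 443/(-2607 + √14)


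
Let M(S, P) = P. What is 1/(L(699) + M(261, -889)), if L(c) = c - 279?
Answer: -1/469 ≈ -0.0021322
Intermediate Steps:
L(c) = -279 + c
1/(L(699) + M(261, -889)) = 1/((-279 + 699) - 889) = 1/(420 - 889) = 1/(-469) = -1/469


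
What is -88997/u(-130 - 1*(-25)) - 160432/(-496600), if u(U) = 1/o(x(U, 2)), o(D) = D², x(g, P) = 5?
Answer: -138112199321/62075 ≈ -2.2249e+6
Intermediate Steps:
u(U) = 1/25 (u(U) = 1/(5²) = 1/25)
-88997/u(-130 - 1*(-25)) - 160432/(-496600) = -88997/1/25 - 160432/(-496600) = -88997*25 - 160432*(-1/496600) = -2224925 + 20054/62075 = -138112199321/62075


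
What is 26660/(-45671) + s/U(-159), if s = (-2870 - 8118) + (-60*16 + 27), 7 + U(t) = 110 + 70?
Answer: -549056171/7901083 ≈ -69.491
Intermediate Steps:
U(t) = 173 (U(t) = -7 + (110 + 70) = -7 + 180 = 173)
s = -11921 (s = -10988 + (-960 + 27) = -10988 - 933 = -11921)
26660/(-45671) + s/U(-159) = 26660/(-45671) - 11921/173 = 26660*(-1/45671) - 11921*1/173 = -26660/45671 - 11921/173 = -549056171/7901083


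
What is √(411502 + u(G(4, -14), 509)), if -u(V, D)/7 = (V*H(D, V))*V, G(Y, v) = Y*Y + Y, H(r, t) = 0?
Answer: 7*√8398 ≈ 641.48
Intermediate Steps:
G(Y, v) = Y + Y² (G(Y, v) = Y² + Y = Y + Y²)
u(V, D) = 0 (u(V, D) = -7*V*0*V = -0*V = -7*0 = 0)
√(411502 + u(G(4, -14), 509)) = √(411502 + 0) = √411502 = 7*√8398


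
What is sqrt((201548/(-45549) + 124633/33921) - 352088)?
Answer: I*sqrt(1152974250866958012843)/57224727 ≈ 593.37*I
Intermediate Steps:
sqrt((201548/(-45549) + 124633/33921) - 352088) = sqrt((201548*(-1/45549) + 124633*(1/33921)) - 352088) = sqrt((-201548/45549 + 124633/33921) - 352088) = sqrt(-128866799/171674181 - 352088) = sqrt(-60444547906727/171674181) = I*sqrt(1152974250866958012843)/57224727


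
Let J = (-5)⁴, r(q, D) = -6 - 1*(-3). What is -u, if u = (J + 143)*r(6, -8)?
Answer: 2304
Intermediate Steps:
r(q, D) = -3 (r(q, D) = -6 + 3 = -3)
J = 625
u = -2304 (u = (625 + 143)*(-3) = 768*(-3) = -2304)
-u = -1*(-2304) = 2304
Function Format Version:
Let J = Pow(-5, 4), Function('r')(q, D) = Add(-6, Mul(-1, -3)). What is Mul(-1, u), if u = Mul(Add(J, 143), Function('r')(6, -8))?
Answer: 2304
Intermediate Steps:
Function('r')(q, D) = -3 (Function('r')(q, D) = Add(-6, 3) = -3)
J = 625
u = -2304 (u = Mul(Add(625, 143), -3) = Mul(768, -3) = -2304)
Mul(-1, u) = Mul(-1, -2304) = 2304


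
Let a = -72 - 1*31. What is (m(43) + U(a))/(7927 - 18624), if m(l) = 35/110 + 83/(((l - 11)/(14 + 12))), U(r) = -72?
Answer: 747/1882672 ≈ 0.00039678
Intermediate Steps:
a = -103 (a = -72 - 31 = -103)
m(l) = 7/22 + 83/(-11/26 + l/26) (m(l) = 35*(1/110) + 83/(((-11 + l)/26)) = 7/22 + 83/(((-11 + l)*(1/26))) = 7/22 + 83/(-11/26 + l/26))
(m(43) + U(a))/(7927 - 18624) = ((47399 + 7*43)/(22*(-11 + 43)) - 72)/(7927 - 18624) = ((1/22)*(47399 + 301)/32 - 72)/(-10697) = ((1/22)*(1/32)*47700 - 72)*(-1/10697) = (11925/176 - 72)*(-1/10697) = -747/176*(-1/10697) = 747/1882672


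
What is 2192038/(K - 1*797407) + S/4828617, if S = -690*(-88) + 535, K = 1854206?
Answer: 10649246174191/5102877616983 ≈ 2.0869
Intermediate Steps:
S = 61255 (S = 60720 + 535 = 61255)
2192038/(K - 1*797407) + S/4828617 = 2192038/(1854206 - 1*797407) + 61255/4828617 = 2192038/(1854206 - 797407) + 61255*(1/4828617) = 2192038/1056799 + 61255/4828617 = 10649246174191/5102877616983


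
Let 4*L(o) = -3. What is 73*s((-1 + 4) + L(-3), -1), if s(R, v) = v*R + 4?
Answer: 511/4 ≈ 127.75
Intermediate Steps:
L(o) = -3/4 (L(o) = (1/4)*(-3) = -3/4)
s(R, v) = 4 + R*v (s(R, v) = R*v + 4 = 4 + R*v)
73*s((-1 + 4) + L(-3), -1) = 73*(4 + ((-1 + 4) - 3/4)*(-1)) = 73*(4 + (3 - 3/4)*(-1)) = 73*(4 + (9/4)*(-1)) = 73*(4 - 9/4) = 73*(7/4) = 511/4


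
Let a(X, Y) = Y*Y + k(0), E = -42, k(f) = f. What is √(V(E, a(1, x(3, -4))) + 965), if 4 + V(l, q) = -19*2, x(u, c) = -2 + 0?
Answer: √923 ≈ 30.381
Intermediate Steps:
x(u, c) = -2
a(X, Y) = Y² (a(X, Y) = Y*Y + 0 = Y² + 0 = Y²)
V(l, q) = -42 (V(l, q) = -4 - 19*2 = -4 - 38 = -42)
√(V(E, a(1, x(3, -4))) + 965) = √(-42 + 965) = √923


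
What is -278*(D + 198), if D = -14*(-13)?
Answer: -105640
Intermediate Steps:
D = 182
-278*(D + 198) = -278*(182 + 198) = -278*380 = -105640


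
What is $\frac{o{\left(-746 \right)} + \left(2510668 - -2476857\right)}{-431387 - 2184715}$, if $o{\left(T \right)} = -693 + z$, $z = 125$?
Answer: $- \frac{1662319}{872034} \approx -1.9063$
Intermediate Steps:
$o{\left(T \right)} = -568$ ($o{\left(T \right)} = -693 + 125 = -568$)
$\frac{o{\left(-746 \right)} + \left(2510668 - -2476857\right)}{-431387 - 2184715} = \frac{-568 + \left(2510668 - -2476857\right)}{-431387 - 2184715} = \frac{-568 + \left(2510668 + 2476857\right)}{-2616102} = \left(-568 + 4987525\right) \left(- \frac{1}{2616102}\right) = 4986957 \left(- \frac{1}{2616102}\right) = - \frac{1662319}{872034}$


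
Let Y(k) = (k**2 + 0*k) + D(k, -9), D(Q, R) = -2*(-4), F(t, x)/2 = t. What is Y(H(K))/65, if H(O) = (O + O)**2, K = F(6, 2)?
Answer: 331784/65 ≈ 5104.4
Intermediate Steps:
F(t, x) = 2*t
D(Q, R) = 8
K = 12 (K = 2*6 = 12)
H(O) = 4*O**2 (H(O) = (2*O)**2 = 4*O**2)
Y(k) = 8 + k**2 (Y(k) = (k**2 + 0*k) + 8 = (k**2 + 0) + 8 = k**2 + 8 = 8 + k**2)
Y(H(K))/65 = (8 + (4*12**2)**2)/65 = (8 + (4*144)**2)*(1/65) = (8 + 576**2)*(1/65) = (8 + 331776)*(1/65) = 331784*(1/65) = 331784/65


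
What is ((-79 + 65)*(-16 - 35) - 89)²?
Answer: 390625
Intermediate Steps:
((-79 + 65)*(-16 - 35) - 89)² = (-14*(-51) - 89)² = (714 - 89)² = 625² = 390625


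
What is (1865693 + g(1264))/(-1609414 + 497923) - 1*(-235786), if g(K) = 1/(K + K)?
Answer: 662518398317023/2809849248 ≈ 2.3578e+5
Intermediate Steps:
g(K) = 1/(2*K)
(1865693 + g(1264))/(-1609414 + 497923) - 1*(-235786) = (1865693 + (1/2)/1264)/(-1609414 + 497923) - 1*(-235786) = (1865693 + (1/2)*(1/1264))/(-1111491) + 235786 = (1865693 + 1/2528)*(-1/1111491) + 235786 = (4716471905/2528)*(-1/1111491) + 235786 = -4716471905/2809849248 + 235786 = 662518398317023/2809849248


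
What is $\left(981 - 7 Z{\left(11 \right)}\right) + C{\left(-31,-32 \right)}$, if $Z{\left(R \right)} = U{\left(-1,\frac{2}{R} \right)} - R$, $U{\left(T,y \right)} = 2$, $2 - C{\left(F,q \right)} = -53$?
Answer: $1099$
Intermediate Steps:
$C{\left(F,q \right)} = 55$ ($C{\left(F,q \right)} = 2 - -53 = 2 + 53 = 55$)
$Z{\left(R \right)} = 2 - R$
$\left(981 - 7 Z{\left(11 \right)}\right) + C{\left(-31,-32 \right)} = \left(981 - 7 \left(2 - 11\right)\right) + 55 = \left(981 - -63\right) + 55 = \left(981 + 63\right) + 55 = 1044 + 55 = 1099$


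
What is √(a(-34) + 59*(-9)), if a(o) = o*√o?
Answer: √(-531 - 34*I*√34) ≈ 4.231 - 23.429*I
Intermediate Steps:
a(o) = o^(3/2)
√(a(-34) + 59*(-9)) = √((-34)^(3/2) + 59*(-9)) = √(-34*I*√34 - 531) = √(-531 - 34*I*√34)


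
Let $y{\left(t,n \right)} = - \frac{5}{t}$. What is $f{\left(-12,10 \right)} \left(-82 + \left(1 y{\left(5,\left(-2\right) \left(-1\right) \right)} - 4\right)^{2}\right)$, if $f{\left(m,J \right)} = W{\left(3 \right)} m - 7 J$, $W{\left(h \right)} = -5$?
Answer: $570$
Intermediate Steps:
$f{\left(m,J \right)} = - 7 J - 5 m$ ($f{\left(m,J \right)} = - 5 m - 7 J = - 7 J - 5 m$)
$f{\left(-12,10 \right)} \left(-82 + \left(1 y{\left(5,\left(-2\right) \left(-1\right) \right)} - 4\right)^{2}\right) = \left(\left(-7\right) 10 - -60\right) \left(-82 + \left(1 \left(- \frac{5}{5}\right) - 4\right)^{2}\right) = \left(-70 + 60\right) \left(-82 + \left(1 \left(\left(-5\right) \frac{1}{5}\right) - 4\right)^{2}\right) = - 10 \left(-82 + \left(1 \left(-1\right) - 4\right)^{2}\right) = - 10 \left(-82 + \left(-1 - 4\right)^{2}\right) = - 10 \left(-82 + \left(-5\right)^{2}\right) = - 10 \left(-82 + 25\right) = \left(-10\right) \left(-57\right) = 570$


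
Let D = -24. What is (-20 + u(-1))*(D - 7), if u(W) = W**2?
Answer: 589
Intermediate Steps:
(-20 + u(-1))*(D - 7) = (-20 + (-1)**2)*(-24 - 7) = (-20 + 1)*(-31) = -19*(-31) = 589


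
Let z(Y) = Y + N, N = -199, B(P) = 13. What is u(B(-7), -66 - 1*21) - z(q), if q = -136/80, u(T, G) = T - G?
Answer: 3007/10 ≈ 300.70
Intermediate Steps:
q = -17/10 (q = -136*1/80 = -17/10 ≈ -1.7000)
z(Y) = -199 + Y (z(Y) = Y - 199 = -199 + Y)
u(B(-7), -66 - 1*21) - z(q) = (13 - (-66 - 1*21)) - (-199 - 17/10) = (13 - (-66 - 21)) - 1*(-2007/10) = (13 - 1*(-87)) + 2007/10 = (13 + 87) + 2007/10 = 100 + 2007/10 = 3007/10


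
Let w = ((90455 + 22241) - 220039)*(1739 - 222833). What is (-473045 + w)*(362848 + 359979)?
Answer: 17154434093736919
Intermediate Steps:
w = 23732893242 (w = (112696 - 220039)*(-221094) = -107343*(-221094) = 23732893242)
(-473045 + w)*(362848 + 359979) = (-473045 + 23732893242)*(362848 + 359979) = 23732420197*722827 = 17154434093736919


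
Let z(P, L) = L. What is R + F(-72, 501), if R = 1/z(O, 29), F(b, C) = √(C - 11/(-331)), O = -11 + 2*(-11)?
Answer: 1/29 + √54893702/331 ≈ 22.418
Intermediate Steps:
O = -33 (O = -11 - 22 = -33)
F(b, C) = √(11/331 + C) (F(b, C) = √(C - 11*(-1/331)) = √(C + 11/331) = √(11/331 + C))
R = 1/29 ≈ 0.034483
R + F(-72, 501) = 1/29 + √(3641 + 109561*501)/331 = 1/29 + √(3641 + 54890061)/331 = 1/29 + √54893702/331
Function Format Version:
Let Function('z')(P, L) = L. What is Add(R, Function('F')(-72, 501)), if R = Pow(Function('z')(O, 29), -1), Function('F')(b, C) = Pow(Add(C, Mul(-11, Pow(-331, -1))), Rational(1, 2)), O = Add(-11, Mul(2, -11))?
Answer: Add(Rational(1, 29), Mul(Rational(1, 331), Pow(54893702, Rational(1, 2)))) ≈ 22.418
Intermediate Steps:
O = -33 (O = Add(-11, -22) = -33)
Function('F')(b, C) = Pow(Add(Rational(11, 331), C), Rational(1, 2)) (Function('F')(b, C) = Pow(Add(C, Mul(-11, Rational(-1, 331))), Rational(1, 2)) = Pow(Add(C, Rational(11, 331)), Rational(1, 2)) = Pow(Add(Rational(11, 331), C), Rational(1, 2)))
R = Rational(1, 29) (R = Pow(29, -1) = Rational(1, 29) ≈ 0.034483)
Add(R, Function('F')(-72, 501)) = Add(Rational(1, 29), Mul(Rational(1, 331), Pow(Add(3641, Mul(109561, 501)), Rational(1, 2)))) = Add(Rational(1, 29), Mul(Rational(1, 331), Pow(Add(3641, 54890061), Rational(1, 2)))) = Add(Rational(1, 29), Mul(Rational(1, 331), Pow(54893702, Rational(1, 2))))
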